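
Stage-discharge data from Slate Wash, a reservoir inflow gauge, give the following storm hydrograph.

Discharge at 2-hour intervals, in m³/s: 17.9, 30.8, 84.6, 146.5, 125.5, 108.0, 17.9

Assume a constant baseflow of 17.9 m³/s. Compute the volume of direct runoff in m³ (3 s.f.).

V ≈ 2.92 × 10^6 m³

Direct-runoff ordinates (Q − Q_b): 0.0, 12.9, 66.7, 128.6, 107.6, 90.1, 0.0 m³/s.
ΣQ_DR = 405.9 m³/s.
With Δt = 2 h = 7200 s, V = ΣQ_DR · Δt = 405.9 × 7200 = 2.92 × 10^6 m³.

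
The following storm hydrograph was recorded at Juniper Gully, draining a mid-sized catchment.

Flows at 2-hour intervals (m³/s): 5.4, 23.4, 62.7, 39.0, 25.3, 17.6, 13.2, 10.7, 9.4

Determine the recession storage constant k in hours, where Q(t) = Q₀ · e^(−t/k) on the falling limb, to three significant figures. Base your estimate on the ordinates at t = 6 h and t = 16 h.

On the falling limb, Q drops from 39.0 to 9.4 m³/s between t = 6 h and t = 16 h (Δt = 10 h).
k = −Δt / ln(Q₂/Q₁) = −10 / ln(9.4/39.0) = 7.03 h.

k ≈ 7.03 h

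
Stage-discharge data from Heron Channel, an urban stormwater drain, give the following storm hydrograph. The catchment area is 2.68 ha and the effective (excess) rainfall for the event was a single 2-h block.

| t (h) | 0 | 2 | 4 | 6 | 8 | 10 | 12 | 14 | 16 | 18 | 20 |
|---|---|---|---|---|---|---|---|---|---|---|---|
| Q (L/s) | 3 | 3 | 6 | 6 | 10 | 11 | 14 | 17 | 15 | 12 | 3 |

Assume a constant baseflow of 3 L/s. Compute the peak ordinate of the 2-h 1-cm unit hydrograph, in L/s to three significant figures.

Direct runoff: 0.0, 0.0, 3.0, 3.0, 7.0, 8.0, 11.0, 14.0, 12.0, 9.0, 0.0 L/s; ΣQ_DR = 67.00 L/s, peak = 14.0 L/s.
Runoff depth d = ΣQ_DR·Δt / A = 67.00 × 7200 / (2.68 ha) = 18.00 mm.
The 1-cm UH is the DRH scaled by (10 mm)/d, so U_p = 14.0 × 10/18.00 = 7.78 L/s.

U_p ≈ 7.78 L/s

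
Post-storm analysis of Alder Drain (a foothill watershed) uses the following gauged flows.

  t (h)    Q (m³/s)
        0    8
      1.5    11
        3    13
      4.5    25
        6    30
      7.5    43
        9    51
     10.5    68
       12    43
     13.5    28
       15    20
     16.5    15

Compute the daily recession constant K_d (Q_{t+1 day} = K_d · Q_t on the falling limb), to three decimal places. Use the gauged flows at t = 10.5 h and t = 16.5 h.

K_d ≈ 0.002

Between t = 10.5 h and t = 16.5 h the flow falls from 68 to 15 m³/s over 4×1.5 h = 6 h.
Per-interval ratio K = (15/68)^(1/4) = 0.6853; K_d = K^(24/1.5) = 0.002.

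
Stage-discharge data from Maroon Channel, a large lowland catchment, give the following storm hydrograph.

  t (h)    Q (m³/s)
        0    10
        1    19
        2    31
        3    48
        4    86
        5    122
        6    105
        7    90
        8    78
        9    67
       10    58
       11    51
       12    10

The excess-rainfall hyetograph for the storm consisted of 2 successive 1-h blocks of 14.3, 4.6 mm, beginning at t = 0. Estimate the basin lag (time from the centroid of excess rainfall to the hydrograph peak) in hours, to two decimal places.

Centroid of excess rainfall: t_c = Σ P_i·t̄_i / ΣP_i = 0.7434 h (block centres at 0.5, 1.5 h).
Hydrograph peak occurs at t = 5 h, so basin lag t_L = 5 − 0.7434 = 4.26 h.

t_L ≈ 4.26 h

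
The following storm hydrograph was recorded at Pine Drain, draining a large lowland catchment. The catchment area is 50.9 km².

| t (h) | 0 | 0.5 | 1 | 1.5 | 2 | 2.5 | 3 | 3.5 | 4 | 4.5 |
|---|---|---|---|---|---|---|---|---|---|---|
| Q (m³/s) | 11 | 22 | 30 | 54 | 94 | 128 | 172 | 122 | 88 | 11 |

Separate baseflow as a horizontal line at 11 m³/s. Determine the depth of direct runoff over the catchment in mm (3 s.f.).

Direct runoff: 0.0, 11.0, 19.0, 43.0, 83.0, 117.0, 161.0, 111.0, 77.0, 0.0 m³/s; ΣQ_DR = 622.0 m³/s.
V = ΣQ_DR · Δt = 622.0 × 1800 s = 1.120 × 10^6 m³.
Over A = 50.9 km², depth = V / A = 22.0 mm.

d ≈ 22.0 mm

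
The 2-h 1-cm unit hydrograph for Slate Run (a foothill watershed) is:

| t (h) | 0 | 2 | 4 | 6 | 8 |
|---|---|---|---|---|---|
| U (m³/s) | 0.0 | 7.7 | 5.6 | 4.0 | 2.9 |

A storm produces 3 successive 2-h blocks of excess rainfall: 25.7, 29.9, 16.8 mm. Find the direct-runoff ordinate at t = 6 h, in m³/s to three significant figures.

Q ≈ 40.0 m³/s

By discrete convolution, Q_j = Σ (P_i / 10 mm) · U_{j−i}.
At t = 6 h (j=3): Q = (25.7/10)·4.0 + (29.9/10)·5.6 + (16.8/10)·7.7 = 40.0 m³/s.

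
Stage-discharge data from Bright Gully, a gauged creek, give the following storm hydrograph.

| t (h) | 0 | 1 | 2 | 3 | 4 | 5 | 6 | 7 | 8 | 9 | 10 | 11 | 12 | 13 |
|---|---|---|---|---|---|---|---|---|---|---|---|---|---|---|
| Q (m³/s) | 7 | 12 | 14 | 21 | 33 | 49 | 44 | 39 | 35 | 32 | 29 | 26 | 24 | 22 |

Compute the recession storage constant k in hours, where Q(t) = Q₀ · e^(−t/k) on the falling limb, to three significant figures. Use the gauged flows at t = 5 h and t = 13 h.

On the falling limb, Q drops from 49 to 22 m³/s between t = 5 h and t = 13 h (Δt = 8 h).
k = −Δt / ln(Q₂/Q₁) = −8 / ln(22/49) = 9.99 h.

k ≈ 9.99 h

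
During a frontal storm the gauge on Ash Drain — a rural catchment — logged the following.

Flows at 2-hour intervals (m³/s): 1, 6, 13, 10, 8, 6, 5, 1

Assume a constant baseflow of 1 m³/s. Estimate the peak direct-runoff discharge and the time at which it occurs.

Subtracting baseflow gives direct-runoff ordinates: 0.0, 5.0, 12.0, 9.0, 7.0, 5.0, 4.0, 0.0 m³/s.
The maximum is 12.0 m³/s, occurring at the reading for t = 4 h.

Q_p = 12.0 m³/s at t = 4 h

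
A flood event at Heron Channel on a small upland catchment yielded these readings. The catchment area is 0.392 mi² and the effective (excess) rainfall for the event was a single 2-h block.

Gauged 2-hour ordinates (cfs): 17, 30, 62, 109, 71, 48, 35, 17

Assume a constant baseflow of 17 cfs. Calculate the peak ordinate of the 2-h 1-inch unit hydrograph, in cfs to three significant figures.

U_p ≈ 46.0 cfs

Direct runoff: 0.0, 13.0, 45.0, 92.0, 54.0, 31.0, 18.0, 0.0 cfs; ΣQ_DR = 253.0 cfs, peak = 92.0 cfs.
Runoff depth d = ΣQ_DR·Δt / A = 253.0 × 7200 / (0.392 mi²) = 2.000 in.
The 1-inch UH is the DRH scaled by (1 in)/d, so U_p = 92.0 × 1/2.000 = 46.0 cfs.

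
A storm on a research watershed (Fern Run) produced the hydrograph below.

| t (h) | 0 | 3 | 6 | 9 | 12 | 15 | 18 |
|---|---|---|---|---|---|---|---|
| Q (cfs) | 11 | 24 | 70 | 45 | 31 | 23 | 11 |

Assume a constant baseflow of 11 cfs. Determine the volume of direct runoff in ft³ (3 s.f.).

V ≈ 1.49 × 10^6 ft³

Direct-runoff ordinates (Q − Q_b): 0.0, 13.0, 59.0, 34.0, 20.0, 12.0, 0.0 cfs.
ΣQ_DR = 138.0 cfs.
With Δt = 3 h = 10800 s, V = ΣQ_DR · Δt = 138.0 × 10800 = 1.49 × 10^6 ft³.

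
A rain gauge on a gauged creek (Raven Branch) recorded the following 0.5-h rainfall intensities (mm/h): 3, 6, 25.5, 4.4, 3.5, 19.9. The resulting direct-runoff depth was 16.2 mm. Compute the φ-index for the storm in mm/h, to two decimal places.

φ ≈ 6.50 mm/h

Only the 2 blocks with intensity above φ contribute runoff: 25.5, 19.9 mm/h.
Σ(I−φ)·Δt = d  ⇒  (25.5+19.9 − 2φ)·0.5 = 16.2
φ = (45.40 − 16.2/0.5) / 2 = 6.50 mm/h.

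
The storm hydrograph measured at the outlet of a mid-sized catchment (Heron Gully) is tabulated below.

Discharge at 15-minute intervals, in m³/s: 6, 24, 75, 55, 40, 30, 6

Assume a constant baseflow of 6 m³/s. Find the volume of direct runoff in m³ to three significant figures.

Direct-runoff ordinates (Q − Q_b): 0.0, 18.0, 69.0, 49.0, 34.0, 24.0, 0.0 m³/s.
ΣQ_DR = 194.0 m³/s.
With Δt = 0.25 h = 900 s, V = ΣQ_DR · Δt = 194.0 × 900 = 1.75 × 10^5 m³.

V ≈ 1.75 × 10^5 m³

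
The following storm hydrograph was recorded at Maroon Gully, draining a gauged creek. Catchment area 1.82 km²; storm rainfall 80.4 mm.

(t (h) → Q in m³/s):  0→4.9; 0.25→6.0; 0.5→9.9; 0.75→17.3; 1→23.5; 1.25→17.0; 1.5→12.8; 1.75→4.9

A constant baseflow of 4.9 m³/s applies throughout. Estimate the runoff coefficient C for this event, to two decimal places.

ΣQ_DR = 57.10 m³/s; V = ΣQ_DR·Δt = 51390 m³.
Runoff depth d = V / A = 28.24 mm.
C = d / P = 28.24 / 80.4 = 0.35.

C ≈ 0.35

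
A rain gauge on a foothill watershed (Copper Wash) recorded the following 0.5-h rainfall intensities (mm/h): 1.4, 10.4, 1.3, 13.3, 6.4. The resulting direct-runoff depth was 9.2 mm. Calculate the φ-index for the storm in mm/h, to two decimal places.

φ ≈ 3.90 mm/h

Only the 3 blocks with intensity above φ contribute runoff: 10.4, 13.3, 6.4 mm/h.
Σ(I−φ)·Δt = d  ⇒  (10.4+13.3+6.4 − 3φ)·0.5 = 9.2
φ = (30.10 − 9.2/0.5) / 3 = 3.90 mm/h.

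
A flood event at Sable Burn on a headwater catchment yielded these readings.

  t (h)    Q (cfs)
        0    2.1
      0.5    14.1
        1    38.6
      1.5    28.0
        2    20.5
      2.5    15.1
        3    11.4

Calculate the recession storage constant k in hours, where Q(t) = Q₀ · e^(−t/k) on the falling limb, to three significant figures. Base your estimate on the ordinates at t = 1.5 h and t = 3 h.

k ≈ 1.67 h

On the falling limb, Q drops from 28.0 to 11.4 cfs between t = 1.5 h and t = 3 h (Δt = 1.5 h).
k = −Δt / ln(Q₂/Q₁) = −1.5 / ln(11.4/28.0) = 1.67 h.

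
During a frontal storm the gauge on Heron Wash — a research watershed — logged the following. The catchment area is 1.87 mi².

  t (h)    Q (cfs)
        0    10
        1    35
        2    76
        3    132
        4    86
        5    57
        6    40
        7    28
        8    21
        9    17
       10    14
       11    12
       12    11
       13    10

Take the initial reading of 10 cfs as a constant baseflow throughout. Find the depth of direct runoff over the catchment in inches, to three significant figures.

d ≈ 0.339 in

Direct runoff: 0.0, 25.0, 66.0, 122.0, 76.0, 47.0, 30.0, 18.0, 11.0, 7.0, 4.0, 2.0, 1.0, 0.0 cfs; ΣQ_DR = 409.0 cfs.
V = ΣQ_DR · Δt = 409.0 × 3600 s = 1.472 × 10^6 ft³.
Over A = 1.87 mi², depth = V / A = 0.339 in.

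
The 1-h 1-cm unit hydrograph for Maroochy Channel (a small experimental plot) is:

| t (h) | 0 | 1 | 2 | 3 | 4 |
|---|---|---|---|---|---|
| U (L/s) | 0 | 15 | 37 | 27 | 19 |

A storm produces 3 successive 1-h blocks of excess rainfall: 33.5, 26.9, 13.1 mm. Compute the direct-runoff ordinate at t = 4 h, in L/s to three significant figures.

Q ≈ 185 L/s

By discrete convolution, Q_j = Σ (P_i / 10 mm) · U_{j−i}.
At t = 4 h (j=4): Q = (33.5/10)·19 + (26.9/10)·27 + (13.1/10)·37 = 185 L/s.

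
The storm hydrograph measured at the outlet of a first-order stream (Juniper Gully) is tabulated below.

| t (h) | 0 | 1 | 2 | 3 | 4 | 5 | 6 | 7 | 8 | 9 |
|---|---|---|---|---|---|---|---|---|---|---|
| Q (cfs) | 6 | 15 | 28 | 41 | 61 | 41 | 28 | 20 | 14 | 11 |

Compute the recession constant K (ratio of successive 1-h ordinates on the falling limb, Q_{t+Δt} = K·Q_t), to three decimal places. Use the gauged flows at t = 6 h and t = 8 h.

Using the recession-limb readings at t = 6 h and t = 8 h: Q falls from 28 to 14 cfs over 2 intervals.
K = (Q₂/Q₁)^(1/2) = (14/28)^(1/2) = 0.707.

K ≈ 0.707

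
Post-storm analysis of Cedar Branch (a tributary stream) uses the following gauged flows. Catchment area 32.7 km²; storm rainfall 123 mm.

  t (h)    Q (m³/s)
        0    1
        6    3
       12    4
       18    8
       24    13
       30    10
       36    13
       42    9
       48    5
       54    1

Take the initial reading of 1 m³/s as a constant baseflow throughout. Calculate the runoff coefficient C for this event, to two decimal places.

C ≈ 0.31

ΣQ_DR = 57.00 m³/s; V = ΣQ_DR·Δt = 1.231 × 10^6 m³.
Runoff depth d = V / A = 37.65 mm.
C = d / P = 37.65 / 123 = 0.31.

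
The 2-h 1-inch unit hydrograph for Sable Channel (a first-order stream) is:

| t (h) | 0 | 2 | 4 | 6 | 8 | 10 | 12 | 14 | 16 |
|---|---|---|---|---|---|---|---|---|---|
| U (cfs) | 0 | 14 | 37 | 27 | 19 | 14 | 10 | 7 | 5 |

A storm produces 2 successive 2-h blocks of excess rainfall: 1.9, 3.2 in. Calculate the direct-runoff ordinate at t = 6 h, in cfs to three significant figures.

Q ≈ 170 cfs

By discrete convolution, Q_j = Σ (P_i / 1 in) · U_{j−i}.
At t = 6 h (j=3): Q = (1.9/1)·27 + (3.2/1)·37 = 170 cfs.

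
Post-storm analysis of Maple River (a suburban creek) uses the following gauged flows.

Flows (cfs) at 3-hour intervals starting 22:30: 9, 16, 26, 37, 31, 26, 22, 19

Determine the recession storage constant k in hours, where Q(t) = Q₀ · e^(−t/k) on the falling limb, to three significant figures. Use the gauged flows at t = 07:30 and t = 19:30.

k ≈ 18.0 h

On the falling limb, Q drops from 37 to 19 cfs between t = 07:30 and t = 19:30 (Δt = 12 h).
k = −Δt / ln(Q₂/Q₁) = −12 / ln(19/37) = 18.0 h.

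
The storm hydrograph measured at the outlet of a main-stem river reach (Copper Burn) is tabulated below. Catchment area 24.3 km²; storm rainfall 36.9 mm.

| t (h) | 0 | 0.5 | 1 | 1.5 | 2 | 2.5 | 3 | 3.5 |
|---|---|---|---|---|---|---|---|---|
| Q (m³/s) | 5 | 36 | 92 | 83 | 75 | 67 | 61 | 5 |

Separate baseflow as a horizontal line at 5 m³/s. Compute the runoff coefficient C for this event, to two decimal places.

ΣQ_DR = 384.0 m³/s; V = ΣQ_DR·Δt = 6.912 × 10^5 m³.
Runoff depth d = V / A = 28.44 mm.
C = d / P = 28.44 / 36.9 = 0.77.

C ≈ 0.77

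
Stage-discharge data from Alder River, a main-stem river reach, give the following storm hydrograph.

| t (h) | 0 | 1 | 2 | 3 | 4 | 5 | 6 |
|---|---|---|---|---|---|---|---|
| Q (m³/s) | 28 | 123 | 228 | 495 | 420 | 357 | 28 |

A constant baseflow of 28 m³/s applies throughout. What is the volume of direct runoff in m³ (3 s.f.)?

Direct-runoff ordinates (Q − Q_b): 0.0, 95.0, 200.0, 467.0, 392.0, 329.0, 0.0 m³/s.
ΣQ_DR = 1483 m³/s.
With Δt = 1 h = 3600 s, V = ΣQ_DR · Δt = 1483 × 3600 = 5.34 × 10^6 m³.

V ≈ 5.34 × 10^6 m³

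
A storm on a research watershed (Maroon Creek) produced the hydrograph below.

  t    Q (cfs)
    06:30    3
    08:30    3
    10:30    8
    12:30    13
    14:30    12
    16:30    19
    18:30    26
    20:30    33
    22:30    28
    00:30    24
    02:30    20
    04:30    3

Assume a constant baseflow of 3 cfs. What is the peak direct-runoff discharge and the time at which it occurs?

Q_p = 30.0 cfs at t = 20:30

Subtracting baseflow gives direct-runoff ordinates: 0.0, 0.0, 5.0, 10.0, 9.0, 16.0, 23.0, 30.0, 25.0, 21.0, 17.0, 0.0 cfs.
The maximum is 30.0 cfs, occurring at the reading for t = 20:30.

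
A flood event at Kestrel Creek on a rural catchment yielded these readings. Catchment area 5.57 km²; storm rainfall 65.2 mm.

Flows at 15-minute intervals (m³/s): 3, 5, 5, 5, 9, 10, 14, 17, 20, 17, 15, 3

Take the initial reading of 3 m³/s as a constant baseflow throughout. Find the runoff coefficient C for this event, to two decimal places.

C ≈ 0.22

ΣQ_DR = 87.00 m³/s; V = ΣQ_DR·Δt = 78300 m³.
Runoff depth d = V / A = 14.06 mm.
C = d / P = 14.06 / 65.2 = 0.22.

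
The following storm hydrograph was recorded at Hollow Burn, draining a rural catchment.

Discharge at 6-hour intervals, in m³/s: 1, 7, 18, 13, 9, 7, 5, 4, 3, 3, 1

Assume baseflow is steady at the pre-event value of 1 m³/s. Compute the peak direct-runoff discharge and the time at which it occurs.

Subtracting baseflow gives direct-runoff ordinates: 0.0, 6.0, 17.0, 12.0, 8.0, 6.0, 4.0, 3.0, 2.0, 2.0, 0.0 m³/s.
The maximum is 17.0 m³/s, occurring at the reading for t = 12 h.

Q_p = 17.0 m³/s at t = 12 h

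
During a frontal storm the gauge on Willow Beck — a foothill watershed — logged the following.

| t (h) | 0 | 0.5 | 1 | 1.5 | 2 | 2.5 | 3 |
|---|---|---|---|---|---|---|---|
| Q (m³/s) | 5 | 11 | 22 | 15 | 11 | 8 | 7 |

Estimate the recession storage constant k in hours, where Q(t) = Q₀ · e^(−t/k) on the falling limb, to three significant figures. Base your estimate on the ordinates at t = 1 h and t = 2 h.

On the falling limb, Q drops from 22 to 11 m³/s between t = 1 h and t = 2 h (Δt = 1 h).
k = −Δt / ln(Q₂/Q₁) = −1 / ln(11/22) = 1.44 h.

k ≈ 1.44 h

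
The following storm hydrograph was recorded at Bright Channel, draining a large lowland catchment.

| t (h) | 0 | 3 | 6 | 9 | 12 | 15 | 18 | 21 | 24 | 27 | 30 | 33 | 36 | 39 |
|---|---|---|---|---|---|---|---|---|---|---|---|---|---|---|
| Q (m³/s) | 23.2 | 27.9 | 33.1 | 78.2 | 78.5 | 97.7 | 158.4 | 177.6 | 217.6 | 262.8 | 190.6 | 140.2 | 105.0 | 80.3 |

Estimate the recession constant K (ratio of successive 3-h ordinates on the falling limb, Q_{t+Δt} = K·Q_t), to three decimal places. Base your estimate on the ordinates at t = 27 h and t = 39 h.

K ≈ 0.743

Using the recession-limb readings at t = 27 h and t = 39 h: Q falls from 262.8 to 80.3 m³/s over 4 intervals.
K = (Q₂/Q₁)^(1/4) = (80.3/262.8)^(1/4) = 0.743.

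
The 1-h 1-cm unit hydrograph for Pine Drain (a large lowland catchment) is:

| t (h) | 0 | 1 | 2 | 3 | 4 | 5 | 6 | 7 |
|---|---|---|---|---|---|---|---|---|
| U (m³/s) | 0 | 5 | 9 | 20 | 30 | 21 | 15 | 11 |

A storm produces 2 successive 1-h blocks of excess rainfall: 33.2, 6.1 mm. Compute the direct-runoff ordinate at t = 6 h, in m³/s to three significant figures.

Q ≈ 62.6 m³/s

By discrete convolution, Q_j = Σ (P_i / 10 mm) · U_{j−i}.
At t = 6 h (j=6): Q = (33.2/10)·15 + (6.1/10)·21 = 62.6 m³/s.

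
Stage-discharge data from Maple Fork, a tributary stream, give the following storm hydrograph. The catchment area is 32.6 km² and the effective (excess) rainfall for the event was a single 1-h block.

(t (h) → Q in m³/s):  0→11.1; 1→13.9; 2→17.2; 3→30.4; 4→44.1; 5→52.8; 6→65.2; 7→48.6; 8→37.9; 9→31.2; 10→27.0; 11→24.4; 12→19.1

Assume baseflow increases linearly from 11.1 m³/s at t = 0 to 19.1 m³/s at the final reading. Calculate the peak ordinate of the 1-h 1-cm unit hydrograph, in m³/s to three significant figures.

Direct runoff: 0.00, 2.13, 4.77, 17.30, 30.33, 38.37, 50.10, 32.83, 21.47, 14.10, 9.23, 5.97, 0.00 m³/s; ΣQ_DR = 226.6 m³/s, peak = 50.10 m³/s.
Runoff depth d = ΣQ_DR·Δt / A = 226.6 × 3600 / (32.6 km²) = 25.02 mm.
The 1-cm UH is the DRH scaled by (10 mm)/d, so U_p = 50.10 × 10/25.02 = 20.0 m³/s.

U_p ≈ 20.0 m³/s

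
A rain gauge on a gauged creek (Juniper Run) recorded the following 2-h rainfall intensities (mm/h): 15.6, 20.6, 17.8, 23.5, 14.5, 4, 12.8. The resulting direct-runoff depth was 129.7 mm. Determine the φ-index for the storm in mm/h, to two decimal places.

Only the 6 blocks with intensity above φ contribute runoff: 15.6, 20.6, 17.8, 23.5, 14.5, 12.8 mm/h.
Σ(I−φ)·Δt = d  ⇒  (15.6+20.6+17.8+23.5+14.5+12.8 − 6φ)·2 = 129.7
φ = (104.8 − 129.7/2) / 6 = 6.66 mm/h.

φ ≈ 6.66 mm/h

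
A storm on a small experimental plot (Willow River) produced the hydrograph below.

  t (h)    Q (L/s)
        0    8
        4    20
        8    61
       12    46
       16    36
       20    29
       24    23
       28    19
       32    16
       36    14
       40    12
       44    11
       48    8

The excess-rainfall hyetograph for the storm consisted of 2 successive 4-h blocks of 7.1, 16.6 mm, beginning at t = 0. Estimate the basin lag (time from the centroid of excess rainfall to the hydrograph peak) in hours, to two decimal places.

Centroid of excess rainfall: t_c = Σ P_i·t̄_i / ΣP_i = 4.8017 h (block centres at 2, 6 h).
Hydrograph peak occurs at t = 8 h, so basin lag t_L = 8 − 4.8017 = 3.20 h.

t_L ≈ 3.20 h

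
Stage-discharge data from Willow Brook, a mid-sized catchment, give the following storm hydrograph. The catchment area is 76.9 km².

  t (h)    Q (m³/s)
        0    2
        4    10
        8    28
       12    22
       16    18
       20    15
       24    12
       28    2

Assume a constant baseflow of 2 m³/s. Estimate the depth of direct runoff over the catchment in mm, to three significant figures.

d ≈ 17.4 mm

Direct runoff: 0.0, 8.0, 26.0, 20.0, 16.0, 13.0, 10.0, 0.0 m³/s; ΣQ_DR = 93.00 m³/s.
V = ΣQ_DR · Δt = 93.00 × 14400 s = 1.339 × 10^6 m³.
Over A = 76.9 km², depth = V / A = 17.4 mm.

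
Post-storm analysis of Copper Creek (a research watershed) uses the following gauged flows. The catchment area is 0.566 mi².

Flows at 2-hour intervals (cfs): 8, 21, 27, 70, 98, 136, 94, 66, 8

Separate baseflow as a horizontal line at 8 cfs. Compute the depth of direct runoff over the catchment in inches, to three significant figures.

Direct runoff: 0.0, 13.0, 19.0, 62.0, 90.0, 128.0, 86.0, 58.0, 0.0 cfs; ΣQ_DR = 456.0 cfs.
V = ΣQ_DR · Δt = 456.0 × 7200 s = 3.283 × 10^6 ft³.
Over A = 0.566 mi², depth = V / A = 2.50 in.

d ≈ 2.50 in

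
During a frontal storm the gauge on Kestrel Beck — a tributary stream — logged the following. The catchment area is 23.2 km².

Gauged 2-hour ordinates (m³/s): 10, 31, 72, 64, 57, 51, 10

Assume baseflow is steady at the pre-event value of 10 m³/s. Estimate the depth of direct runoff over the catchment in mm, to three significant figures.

Direct runoff: 0.0, 21.0, 62.0, 54.0, 47.0, 41.0, 0.0 m³/s; ΣQ_DR = 225.0 m³/s.
V = ΣQ_DR · Δt = 225.0 × 7200 s = 1.620 × 10^6 m³.
Over A = 23.2 km², depth = V / A = 69.8 mm.

d ≈ 69.8 mm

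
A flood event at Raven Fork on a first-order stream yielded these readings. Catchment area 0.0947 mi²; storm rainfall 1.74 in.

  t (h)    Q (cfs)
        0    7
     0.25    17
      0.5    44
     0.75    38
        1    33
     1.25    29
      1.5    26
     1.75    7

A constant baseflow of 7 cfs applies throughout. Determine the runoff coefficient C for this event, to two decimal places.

C ≈ 0.34

ΣQ_DR = 145.0 cfs; V = ΣQ_DR·Δt = 1.305 × 10^5 ft³.
Runoff depth d = V / A = 0.5932 in.
C = d / P = 0.5932 / 1.74 = 0.34.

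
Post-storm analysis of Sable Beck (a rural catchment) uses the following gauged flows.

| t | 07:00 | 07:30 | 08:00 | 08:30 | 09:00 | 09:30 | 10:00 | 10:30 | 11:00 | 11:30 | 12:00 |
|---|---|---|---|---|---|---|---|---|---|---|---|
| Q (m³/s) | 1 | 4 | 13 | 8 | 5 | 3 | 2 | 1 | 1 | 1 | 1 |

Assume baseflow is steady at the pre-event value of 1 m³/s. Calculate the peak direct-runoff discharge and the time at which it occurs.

Subtracting baseflow gives direct-runoff ordinates: 0.0, 3.0, 12.0, 7.0, 4.0, 2.0, 1.0, 0.0, 0.0, 0.0, 0.0 m³/s.
The maximum is 12.0 m³/s, occurring at the reading for t = 08:00.

Q_p = 12.0 m³/s at t = 08:00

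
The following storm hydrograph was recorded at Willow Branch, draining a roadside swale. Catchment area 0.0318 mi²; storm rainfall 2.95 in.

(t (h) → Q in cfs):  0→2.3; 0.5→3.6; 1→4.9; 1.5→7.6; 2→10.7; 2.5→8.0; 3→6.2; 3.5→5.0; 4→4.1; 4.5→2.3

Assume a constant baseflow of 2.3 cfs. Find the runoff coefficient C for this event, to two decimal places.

C ≈ 0.26

ΣQ_DR = 31.70 cfs; V = ΣQ_DR·Δt = 57060 ft³.
Runoff depth d = V / A = 0.7724 in.
C = d / P = 0.7724 / 2.95 = 0.26.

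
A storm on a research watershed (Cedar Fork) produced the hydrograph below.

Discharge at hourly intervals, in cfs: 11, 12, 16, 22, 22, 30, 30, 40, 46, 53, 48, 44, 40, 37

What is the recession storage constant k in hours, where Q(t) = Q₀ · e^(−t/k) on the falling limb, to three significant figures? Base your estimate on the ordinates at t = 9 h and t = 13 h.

On the falling limb, Q drops from 53 to 37 cfs between t = 9 h and t = 13 h (Δt = 4 h).
k = −Δt / ln(Q₂/Q₁) = −4 / ln(37/53) = 11.1 h.

k ≈ 11.1 h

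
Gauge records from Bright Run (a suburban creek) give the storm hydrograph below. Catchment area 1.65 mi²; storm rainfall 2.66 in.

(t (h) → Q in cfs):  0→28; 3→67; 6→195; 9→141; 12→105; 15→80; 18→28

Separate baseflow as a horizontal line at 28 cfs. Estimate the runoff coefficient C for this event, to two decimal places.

ΣQ_DR = 448.0 cfs; V = ΣQ_DR·Δt = 4.838 × 10^6 ft³.
Runoff depth d = V / A = 1.262 in.
C = d / P = 1.262 / 2.66 = 0.47.

C ≈ 0.47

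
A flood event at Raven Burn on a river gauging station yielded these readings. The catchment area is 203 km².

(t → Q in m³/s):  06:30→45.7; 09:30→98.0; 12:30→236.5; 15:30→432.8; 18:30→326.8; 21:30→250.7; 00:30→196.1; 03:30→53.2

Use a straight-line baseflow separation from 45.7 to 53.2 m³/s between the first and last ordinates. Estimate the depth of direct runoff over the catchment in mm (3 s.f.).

Direct runoff: 0.00, 51.23, 188.66, 383.89, 276.81, 199.64, 143.97, 0.00 m³/s; ΣQ_DR = 1244 m³/s.
V = ΣQ_DR · Δt = 1244 × 10800 s = 1.344 × 10^7 m³.
Over A = 203 km², depth = V / A = 66.2 mm.

d ≈ 66.2 mm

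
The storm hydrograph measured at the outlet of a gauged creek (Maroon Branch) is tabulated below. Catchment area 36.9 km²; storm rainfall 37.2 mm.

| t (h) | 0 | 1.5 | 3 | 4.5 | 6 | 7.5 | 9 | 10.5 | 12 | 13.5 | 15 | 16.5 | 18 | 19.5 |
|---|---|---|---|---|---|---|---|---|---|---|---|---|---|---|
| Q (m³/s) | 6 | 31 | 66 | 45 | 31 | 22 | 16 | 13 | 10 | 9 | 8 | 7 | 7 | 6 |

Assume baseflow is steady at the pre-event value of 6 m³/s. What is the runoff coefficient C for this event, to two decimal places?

ΣQ_DR = 193.0 m³/s; V = ΣQ_DR·Δt = 1.042 × 10^6 m³.
Runoff depth d = V / A = 28.24 mm.
C = d / P = 28.24 / 37.2 = 0.76.

C ≈ 0.76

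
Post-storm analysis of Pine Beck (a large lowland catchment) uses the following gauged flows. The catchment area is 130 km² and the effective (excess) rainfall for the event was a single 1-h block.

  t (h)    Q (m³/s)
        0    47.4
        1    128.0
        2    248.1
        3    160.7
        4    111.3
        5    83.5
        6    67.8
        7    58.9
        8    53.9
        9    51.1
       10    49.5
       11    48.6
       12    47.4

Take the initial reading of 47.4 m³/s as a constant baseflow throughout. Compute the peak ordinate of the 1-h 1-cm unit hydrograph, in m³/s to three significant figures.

U_p ≈ 134 m³/s

Direct runoff: 0.0, 80.6, 200.7, 113.3, 63.9, 36.1, 20.4, 11.5, 6.5, 3.7, 2.1, 1.2, 0.0 m³/s; ΣQ_DR = 540.0 m³/s, peak = 200.7 m³/s.
Runoff depth d = ΣQ_DR·Δt / A = 540.0 × 3600 / (130 km²) = 14.95 mm.
The 1-cm UH is the DRH scaled by (10 mm)/d, so U_p = 200.7 × 10/14.95 = 134 m³/s.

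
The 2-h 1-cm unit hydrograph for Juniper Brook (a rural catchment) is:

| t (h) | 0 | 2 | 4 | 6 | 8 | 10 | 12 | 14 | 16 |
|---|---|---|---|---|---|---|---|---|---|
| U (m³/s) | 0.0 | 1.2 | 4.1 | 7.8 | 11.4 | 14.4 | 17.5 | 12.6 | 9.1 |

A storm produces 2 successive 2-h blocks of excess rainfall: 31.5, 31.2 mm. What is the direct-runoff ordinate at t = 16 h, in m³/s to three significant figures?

By discrete convolution, Q_j = Σ (P_i / 10 mm) · U_{j−i}.
At t = 16 h (j=8): Q = (31.5/10)·9.1 + (31.2/10)·12.6 = 68.0 m³/s.

Q ≈ 68.0 m³/s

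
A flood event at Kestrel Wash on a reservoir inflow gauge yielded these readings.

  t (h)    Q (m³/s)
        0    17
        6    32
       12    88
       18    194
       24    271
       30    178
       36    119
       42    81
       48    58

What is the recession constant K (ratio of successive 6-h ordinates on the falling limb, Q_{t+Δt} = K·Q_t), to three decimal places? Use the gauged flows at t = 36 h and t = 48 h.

Using the recession-limb readings at t = 36 h and t = 48 h: Q falls from 119 to 58 m³/s over 2 intervals.
K = (Q₂/Q₁)^(1/2) = (58/119)^(1/2) = 0.698.

K ≈ 0.698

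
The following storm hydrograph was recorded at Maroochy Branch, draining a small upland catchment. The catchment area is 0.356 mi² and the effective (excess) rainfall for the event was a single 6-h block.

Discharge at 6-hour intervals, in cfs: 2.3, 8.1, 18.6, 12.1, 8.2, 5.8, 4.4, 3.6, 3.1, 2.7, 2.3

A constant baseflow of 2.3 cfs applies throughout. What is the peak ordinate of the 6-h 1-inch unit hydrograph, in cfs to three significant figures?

Direct runoff: 0.0, 5.8, 16.3, 9.8, 5.9, 3.5, 2.1, 1.3, 0.8, 0.4, 0.0 cfs; ΣQ_DR = 45.90 cfs, peak = 16.3 cfs.
Runoff depth d = ΣQ_DR·Δt / A = 45.90 × 21600 / (0.356 mi²) = 1.199 in.
The 1-inch UH is the DRH scaled by (1 in)/d, so U_p = 16.3 × 1/1.199 = 13.6 cfs.

U_p ≈ 13.6 cfs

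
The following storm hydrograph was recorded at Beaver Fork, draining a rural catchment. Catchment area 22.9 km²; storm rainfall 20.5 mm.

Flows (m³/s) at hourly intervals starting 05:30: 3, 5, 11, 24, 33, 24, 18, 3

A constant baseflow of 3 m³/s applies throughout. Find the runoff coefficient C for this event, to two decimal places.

ΣQ_DR = 97.00 m³/s; V = ΣQ_DR·Δt = 3.492 × 10^5 m³.
Runoff depth d = V / A = 15.25 mm.
C = d / P = 15.25 / 20.5 = 0.74.

C ≈ 0.74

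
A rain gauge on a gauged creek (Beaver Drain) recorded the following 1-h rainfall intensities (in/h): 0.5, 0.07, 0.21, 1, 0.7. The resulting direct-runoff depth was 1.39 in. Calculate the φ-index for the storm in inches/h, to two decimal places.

φ ≈ 0.27 in/h

Only the 3 blocks with intensity above φ contribute runoff: 0.5, 1, 0.7 in/h.
Σ(I−φ)·Δt = d  ⇒  (0.5+1+0.7 − 3φ)·1 = 1.39
φ = (2.200 − 1.39/1) / 3 = 0.27 in/h.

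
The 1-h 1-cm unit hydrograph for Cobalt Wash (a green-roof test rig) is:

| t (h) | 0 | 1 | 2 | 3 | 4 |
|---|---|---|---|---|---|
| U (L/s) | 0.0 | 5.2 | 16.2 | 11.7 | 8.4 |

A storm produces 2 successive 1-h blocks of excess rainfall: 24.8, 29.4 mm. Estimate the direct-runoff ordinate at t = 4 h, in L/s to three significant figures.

By discrete convolution, Q_j = Σ (P_i / 10 mm) · U_{j−i}.
At t = 4 h (j=4): Q = (24.8/10)·8.4 + (29.4/10)·11.7 = 55.2 L/s.

Q ≈ 55.2 L/s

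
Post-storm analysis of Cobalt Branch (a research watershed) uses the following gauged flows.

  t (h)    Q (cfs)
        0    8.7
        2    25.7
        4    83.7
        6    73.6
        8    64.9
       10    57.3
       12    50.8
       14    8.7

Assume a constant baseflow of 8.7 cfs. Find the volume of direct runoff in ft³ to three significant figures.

Direct-runoff ordinates (Q − Q_b): 0.0, 17.0, 75.0, 64.9, 56.2, 48.6, 42.1, 0.0 cfs.
ΣQ_DR = 303.8 cfs.
With Δt = 2 h = 7200 s, V = ΣQ_DR · Δt = 303.8 × 7200 = 2.19 × 10^6 ft³.

V ≈ 2.19 × 10^6 ft³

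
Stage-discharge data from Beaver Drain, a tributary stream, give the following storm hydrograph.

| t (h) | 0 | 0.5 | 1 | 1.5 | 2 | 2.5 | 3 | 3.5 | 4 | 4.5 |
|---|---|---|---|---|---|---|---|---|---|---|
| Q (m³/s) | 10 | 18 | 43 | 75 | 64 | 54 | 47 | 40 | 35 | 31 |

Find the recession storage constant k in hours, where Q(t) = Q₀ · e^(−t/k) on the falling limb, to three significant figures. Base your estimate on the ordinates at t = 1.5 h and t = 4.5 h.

k ≈ 3.40 h

On the falling limb, Q drops from 75 to 31 m³/s between t = 1.5 h and t = 4.5 h (Δt = 3 h).
k = −Δt / ln(Q₂/Q₁) = −3 / ln(31/75) = 3.40 h.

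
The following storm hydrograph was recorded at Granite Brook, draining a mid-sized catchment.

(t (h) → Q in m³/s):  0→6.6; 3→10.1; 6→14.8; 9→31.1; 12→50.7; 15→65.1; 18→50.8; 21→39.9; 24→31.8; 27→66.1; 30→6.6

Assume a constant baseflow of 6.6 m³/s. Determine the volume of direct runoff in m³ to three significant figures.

V ≈ 3.25 × 10^6 m³

Direct-runoff ordinates (Q − Q_b): 0.0, 3.5, 8.2, 24.5, 44.1, 58.5, 44.2, 33.3, 25.2, 59.5, 0.0 m³/s.
ΣQ_DR = 301.0 m³/s.
With Δt = 3 h = 10800 s, V = ΣQ_DR · Δt = 301.0 × 10800 = 3.25 × 10^6 m³.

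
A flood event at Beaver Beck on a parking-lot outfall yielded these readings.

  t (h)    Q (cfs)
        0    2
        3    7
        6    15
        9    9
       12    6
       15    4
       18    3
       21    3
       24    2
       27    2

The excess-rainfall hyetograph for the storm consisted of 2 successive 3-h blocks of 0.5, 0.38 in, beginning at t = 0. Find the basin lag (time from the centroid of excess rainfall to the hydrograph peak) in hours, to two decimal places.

t_L ≈ 3.20 h

Centroid of excess rainfall: t_c = Σ P_i·t̄_i / ΣP_i = 2.7955 h (block centres at 1.5, 4.5 h).
Hydrograph peak occurs at t = 6 h, so basin lag t_L = 6 − 2.7955 = 3.20 h.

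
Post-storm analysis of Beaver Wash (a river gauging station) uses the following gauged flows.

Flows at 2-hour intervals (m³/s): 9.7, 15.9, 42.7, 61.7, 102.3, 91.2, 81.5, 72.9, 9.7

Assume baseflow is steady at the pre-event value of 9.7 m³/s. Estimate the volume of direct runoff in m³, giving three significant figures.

V ≈ 2.88 × 10^6 m³

Direct-runoff ordinates (Q − Q_b): 0.0, 6.2, 33.0, 52.0, 92.6, 81.5, 71.8, 63.2, 0.0 m³/s.
ΣQ_DR = 400.3 m³/s.
With Δt = 2 h = 7200 s, V = ΣQ_DR · Δt = 400.3 × 7200 = 2.88 × 10^6 m³.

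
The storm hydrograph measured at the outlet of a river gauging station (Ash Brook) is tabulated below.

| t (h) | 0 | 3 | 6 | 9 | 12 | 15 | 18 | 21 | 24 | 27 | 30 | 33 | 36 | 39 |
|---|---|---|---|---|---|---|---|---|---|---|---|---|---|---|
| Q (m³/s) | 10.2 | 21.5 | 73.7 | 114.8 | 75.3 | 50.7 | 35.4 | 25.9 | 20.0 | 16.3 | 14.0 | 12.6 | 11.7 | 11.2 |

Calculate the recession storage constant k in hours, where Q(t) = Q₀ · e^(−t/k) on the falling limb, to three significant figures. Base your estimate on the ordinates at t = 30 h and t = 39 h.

k ≈ 40.3 h

On the falling limb, Q drops from 14.0 to 11.2 m³/s between t = 30 h and t = 39 h (Δt = 9 h).
k = −Δt / ln(Q₂/Q₁) = −9 / ln(11.2/14.0) = 40.3 h.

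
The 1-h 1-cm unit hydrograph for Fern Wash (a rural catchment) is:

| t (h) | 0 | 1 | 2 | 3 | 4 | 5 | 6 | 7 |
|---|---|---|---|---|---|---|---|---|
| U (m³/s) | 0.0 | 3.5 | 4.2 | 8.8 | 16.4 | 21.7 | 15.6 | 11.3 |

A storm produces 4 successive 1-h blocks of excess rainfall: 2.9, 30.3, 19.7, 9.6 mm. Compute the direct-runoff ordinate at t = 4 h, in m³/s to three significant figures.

Q ≈ 43.1 m³/s

By discrete convolution, Q_j = Σ (P_i / 10 mm) · U_{j−i}.
At t = 4 h (j=4): Q = (2.9/10)·16.4 + (30.3/10)·8.8 + (19.7/10)·4.2 + (9.6/10)·3.5 = 43.1 m³/s.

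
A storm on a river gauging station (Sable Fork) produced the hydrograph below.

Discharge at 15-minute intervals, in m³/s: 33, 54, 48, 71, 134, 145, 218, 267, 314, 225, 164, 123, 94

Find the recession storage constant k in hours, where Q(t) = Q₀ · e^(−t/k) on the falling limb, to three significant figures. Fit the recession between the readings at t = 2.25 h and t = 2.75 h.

On the falling limb, Q drops from 225 to 123 m³/s between t = 2.25 h and t = 2.75 h (Δt = 0.5 h).
k = −Δt / ln(Q₂/Q₁) = −0.5 / ln(123/225) = 0.828 h.

k ≈ 0.828 h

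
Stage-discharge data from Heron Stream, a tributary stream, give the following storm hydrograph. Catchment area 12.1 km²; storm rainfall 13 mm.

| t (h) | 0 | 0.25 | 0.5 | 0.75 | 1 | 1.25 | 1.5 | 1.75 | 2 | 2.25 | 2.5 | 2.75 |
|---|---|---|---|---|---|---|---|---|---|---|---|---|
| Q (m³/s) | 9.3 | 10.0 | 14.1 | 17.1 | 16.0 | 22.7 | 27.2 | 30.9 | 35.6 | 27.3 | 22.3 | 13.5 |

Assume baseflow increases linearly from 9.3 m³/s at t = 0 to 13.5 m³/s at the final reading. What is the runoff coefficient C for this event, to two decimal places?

ΣQ_DR = 109.2 m³/s; V = ΣQ_DR·Δt = 98280 m³.
Runoff depth d = V / A = 8.122 mm.
C = d / P = 8.122 / 13 = 0.62.

C ≈ 0.62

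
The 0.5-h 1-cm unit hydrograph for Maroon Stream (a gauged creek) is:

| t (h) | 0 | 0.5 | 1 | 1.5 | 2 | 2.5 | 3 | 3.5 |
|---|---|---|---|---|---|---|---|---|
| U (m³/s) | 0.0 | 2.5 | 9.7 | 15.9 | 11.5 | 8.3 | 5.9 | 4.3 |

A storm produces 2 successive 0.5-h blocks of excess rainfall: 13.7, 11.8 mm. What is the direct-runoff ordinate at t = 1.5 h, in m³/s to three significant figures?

By discrete convolution, Q_j = Σ (P_i / 10 mm) · U_{j−i}.
At t = 1.5 h (j=3): Q = (13.7/10)·15.9 + (11.8/10)·9.7 = 33.2 m³/s.

Q ≈ 33.2 m³/s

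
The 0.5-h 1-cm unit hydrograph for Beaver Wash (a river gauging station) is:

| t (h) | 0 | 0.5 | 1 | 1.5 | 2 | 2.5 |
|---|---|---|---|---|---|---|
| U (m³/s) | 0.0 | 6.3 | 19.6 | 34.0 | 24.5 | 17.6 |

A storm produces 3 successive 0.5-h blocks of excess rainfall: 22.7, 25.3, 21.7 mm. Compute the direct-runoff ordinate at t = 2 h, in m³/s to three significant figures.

By discrete convolution, Q_j = Σ (P_i / 10 mm) · U_{j−i}.
At t = 2 h (j=4): Q = (22.7/10)·24.5 + (25.3/10)·34.0 + (21.7/10)·19.6 = 184 m³/s.

Q ≈ 184 m³/s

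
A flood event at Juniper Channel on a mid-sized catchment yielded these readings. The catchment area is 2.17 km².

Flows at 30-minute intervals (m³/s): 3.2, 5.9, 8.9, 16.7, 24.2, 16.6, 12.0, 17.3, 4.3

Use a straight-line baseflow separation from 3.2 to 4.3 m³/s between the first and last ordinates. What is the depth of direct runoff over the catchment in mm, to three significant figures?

Direct runoff: 0.00, 2.56, 5.42, 13.09, 20.45, 12.71, 7.97, 13.14, 0.00 m³/s; ΣQ_DR = 75.35 m³/s.
V = ΣQ_DR · Δt = 75.35 × 1800 s = 1.356 × 10^5 m³.
Over A = 2.17 km², depth = V / A = 62.5 mm.

d ≈ 62.5 mm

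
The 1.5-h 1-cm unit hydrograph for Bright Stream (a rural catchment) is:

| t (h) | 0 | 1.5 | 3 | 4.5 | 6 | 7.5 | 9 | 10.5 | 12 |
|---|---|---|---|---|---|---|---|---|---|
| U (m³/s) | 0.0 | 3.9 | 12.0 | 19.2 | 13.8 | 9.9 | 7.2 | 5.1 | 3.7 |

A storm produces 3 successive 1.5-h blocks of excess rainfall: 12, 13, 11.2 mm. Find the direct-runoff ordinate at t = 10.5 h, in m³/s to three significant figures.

Q ≈ 26.6 m³/s

By discrete convolution, Q_j = Σ (P_i / 10 mm) · U_{j−i}.
At t = 10.5 h (j=7): Q = (12/10)·5.1 + (13/10)·7.2 + (11.2/10)·9.9 = 26.6 m³/s.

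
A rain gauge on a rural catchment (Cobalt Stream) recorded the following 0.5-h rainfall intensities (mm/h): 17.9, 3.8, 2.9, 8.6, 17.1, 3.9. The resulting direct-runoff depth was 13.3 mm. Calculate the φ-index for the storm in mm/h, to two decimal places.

φ ≈ 5.67 mm/h

Only the 3 blocks with intensity above φ contribute runoff: 17.9, 8.6, 17.1 mm/h.
Σ(I−φ)·Δt = d  ⇒  (17.9+8.6+17.1 − 3φ)·0.5 = 13.3
φ = (43.60 − 13.3/0.5) / 3 = 5.67 mm/h.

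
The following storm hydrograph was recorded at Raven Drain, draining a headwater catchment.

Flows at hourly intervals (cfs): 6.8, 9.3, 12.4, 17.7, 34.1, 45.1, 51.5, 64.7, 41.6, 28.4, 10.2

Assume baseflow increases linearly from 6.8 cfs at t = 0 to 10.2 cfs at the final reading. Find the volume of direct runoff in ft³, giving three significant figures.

V ≈ 8.22 × 10^5 ft³

Direct-runoff ordinates (Q − Q_b): 0.00, 2.16, 4.92, 9.88, 25.94, 36.60, 42.66, 55.52, 32.08, 18.54, 0.00 cfs.
ΣQ_DR = 228.3 cfs.
With Δt = 1 h = 3600 s, V = ΣQ_DR · Δt = 228.3 × 3600 = 8.22 × 10^5 ft³.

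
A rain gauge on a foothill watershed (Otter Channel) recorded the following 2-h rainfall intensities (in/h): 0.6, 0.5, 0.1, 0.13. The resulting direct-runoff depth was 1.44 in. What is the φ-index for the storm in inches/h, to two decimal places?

Only the 2 blocks with intensity above φ contribute runoff: 0.6, 0.5 in/h.
Σ(I−φ)·Δt = d  ⇒  (0.6+0.5 − 2φ)·2 = 1.44
φ = (1.100 − 1.44/2) / 2 = 0.19 in/h.

φ ≈ 0.19 in/h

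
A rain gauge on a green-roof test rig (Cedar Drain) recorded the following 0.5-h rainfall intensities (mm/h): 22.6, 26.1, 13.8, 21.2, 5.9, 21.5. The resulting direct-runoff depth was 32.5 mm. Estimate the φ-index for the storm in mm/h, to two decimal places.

φ ≈ 8.04 mm/h

Only the 5 blocks with intensity above φ contribute runoff: 22.6, 26.1, 13.8, 21.2, 21.5 mm/h.
Σ(I−φ)·Δt = d  ⇒  (22.6+26.1+13.8+21.2+21.5 − 5φ)·0.5 = 32.5
φ = (105.2 − 32.5/0.5) / 5 = 8.04 mm/h.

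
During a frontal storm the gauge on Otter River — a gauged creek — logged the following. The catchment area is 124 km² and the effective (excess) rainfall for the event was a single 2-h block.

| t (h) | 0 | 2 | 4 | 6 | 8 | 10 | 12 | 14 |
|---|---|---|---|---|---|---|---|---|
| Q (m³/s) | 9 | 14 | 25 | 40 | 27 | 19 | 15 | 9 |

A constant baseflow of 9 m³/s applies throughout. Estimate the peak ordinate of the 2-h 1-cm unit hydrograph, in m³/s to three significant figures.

U_p ≈ 62.1 m³/s

Direct runoff: 0.0, 5.0, 16.0, 31.0, 18.0, 10.0, 6.0, 0.0 m³/s; ΣQ_DR = 86.00 m³/s, peak = 31.0 m³/s.
Runoff depth d = ΣQ_DR·Δt / A = 86.00 × 7200 / (124 km²) = 4.994 mm.
The 1-cm UH is the DRH scaled by (10 mm)/d, so U_p = 31.0 × 10/4.994 = 62.1 m³/s.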